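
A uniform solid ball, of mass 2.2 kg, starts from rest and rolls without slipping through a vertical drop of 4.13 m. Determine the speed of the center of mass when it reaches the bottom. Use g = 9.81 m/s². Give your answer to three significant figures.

v ≈ 7.61 m/s

With I = (2/5)MR², the ratio k = I/(MR²) is 0.4.
Since it rolls without slipping, ω = v/R and KE = ½Mv² + ½Iω² = ½(1+k)Mv² = (7/10)Mv².
Energy conservation: Mgh = (7/10)Mv², so v = √(2gh/(1+k)) = √(2 × 9.81 × 4.13 / 1.4) ≈ 7.61 m/s.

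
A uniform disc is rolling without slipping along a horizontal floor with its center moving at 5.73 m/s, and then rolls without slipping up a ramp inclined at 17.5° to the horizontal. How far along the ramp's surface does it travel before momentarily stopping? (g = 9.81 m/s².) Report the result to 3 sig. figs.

d ≈ 8.35 m

Here I = (1/2)MR², so the shape factor k = I/(MR²) = 0.5.
Pure rolling means v = ωR; then KE = ½Mv² + ½I(v/R)² = ½(1+k)Mv² = (3/4)Mv².
Setting this equal to Mgh gives the vertical rise h = (1+k)v₀²/(2g) = 1.5×5.73²/(2×9.81) = 2.51 m.
The distance along the slope is d = h/sinθ = 2.51/sin17.5° ≈ 8.35 m.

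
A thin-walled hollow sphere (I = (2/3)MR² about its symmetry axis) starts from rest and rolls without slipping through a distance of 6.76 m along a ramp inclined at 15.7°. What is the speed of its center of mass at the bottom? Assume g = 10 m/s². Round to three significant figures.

For this body I = (2/3)MR², i.e. k = I/(MR²) = 2/3.
Pure rolling means v = ωR; then KE = ½Mv² + ½I(v/R)² = ½(1+k)Mv² = (5/6)Mv².
The vertical drop is h = L sinθ = 6.76 × sin15.7° = 1.829 m.
Energy conservation: Mgh = (5/6)Mv², so v = √(2gh/(1+k)) = √(2 × 10 × 1.829 / 1.667) ≈ 4.69 m/s.

v ≈ 4.69 m/s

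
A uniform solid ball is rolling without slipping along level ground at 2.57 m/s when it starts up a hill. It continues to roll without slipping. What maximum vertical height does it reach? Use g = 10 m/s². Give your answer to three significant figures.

For this body I = (2/5)MR², i.e. k = I/(MR²) = 0.4.
Pure rolling means v = ωR; then KE = ½Mv² + ½I(v/R)² = ½(1+k)Mv² = (7/10)Mv².
All of this converts to potential energy at the highest point: (7/10)Mv₀² = Mgh.
Thus h = (1+k)v₀²/(2g) = 1.4 × 2.57² / (2 × 10) ≈ 0.462 m.

h ≈ 0.462 m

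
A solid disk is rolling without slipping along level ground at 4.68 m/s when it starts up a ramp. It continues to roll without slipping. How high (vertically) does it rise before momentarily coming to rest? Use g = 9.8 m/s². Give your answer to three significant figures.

h ≈ 1.68 m

The moment of inertia is (1/2)MR², giving k ≡ I/(MR²) = 0.5.
Rolling without slipping gives ω = v/R, so the total kinetic energy is ½Mv² + ½Iω² = ½(1+k)Mv² = (3/4)Mv².
At the top the kinetic energy is zero, so (3/4)Mv₀² = Mgh.
Thus h = (1+k)v₀²/(2g) = 1.5 × 4.68² / (2 × 9.8) ≈ 1.68 m.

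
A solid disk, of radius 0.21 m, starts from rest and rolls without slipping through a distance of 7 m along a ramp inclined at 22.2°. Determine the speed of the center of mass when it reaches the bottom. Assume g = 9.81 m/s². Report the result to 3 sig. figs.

v ≈ 5.88 m/s

Here I = (1/2)MR², so the shape factor k = I/(MR²) = 0.5.
The rolling condition ω = v/R makes the rotational term ½I(v/R)² = ½kMv², so KE_total = ½(1+k)Mv² = (3/4)Mv².
The vertical drop is h = L sinθ = 7 × sin22.2° = 2.645 m.
Setting Mgh = (3/4)Mv² gives v = √(2gh/(1+k)) = √(2·9.81·2.645/1.5) ≈ 5.88 m/s.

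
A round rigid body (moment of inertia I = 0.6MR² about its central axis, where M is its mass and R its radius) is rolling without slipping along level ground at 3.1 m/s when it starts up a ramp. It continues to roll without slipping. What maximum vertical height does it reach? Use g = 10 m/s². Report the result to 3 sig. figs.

h ≈ 0.769 m

The moment of inertia is 0.6MR², giving k ≡ I/(MR²) = 0.6.
Since it rolls without slipping, ω = v/R and KE = ½Mv² + ½Iω² = ½(1+k)Mv² = (4/5)Mv².
At the top the kinetic energy is zero, so (4/5)Mv₀² = Mgh.
Thus h = (1+k)v₀²/(2g) = 1.6 × 3.1² / (2 × 10) ≈ 0.769 m.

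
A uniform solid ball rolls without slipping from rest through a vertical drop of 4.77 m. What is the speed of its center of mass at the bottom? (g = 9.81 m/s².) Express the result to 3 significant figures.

v ≈ 8.18 m/s

For this body I = (2/5)MR², i.e. k = I/(MR²) = 0.4.
The rolling condition ω = v/R makes the rotational term ½I(v/R)² = ½kMv², so KE_total = ½(1+k)Mv² = (7/10)Mv².
Setting Mgh = (7/10)Mv² gives v = √(2gh/(1+k)) = √(2·9.81·4.77/1.4) ≈ 8.18 m/s.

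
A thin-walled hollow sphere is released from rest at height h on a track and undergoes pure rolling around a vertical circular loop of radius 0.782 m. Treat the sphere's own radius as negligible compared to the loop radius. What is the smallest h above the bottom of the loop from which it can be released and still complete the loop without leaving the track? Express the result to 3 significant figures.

For this body I = (2/3)MR², i.e. k = I/(MR²) = 2/3.
At the top of the loop, the minimum-contact condition is Mg = Mv_top²/r, so v_top² = gr.
With ω = v/R, the kinetic energy at speed v is ½(1+k)Mv² = (5/6)Mv².
Energy conservation from release (height h) to the top (height 2r): Mgh = Mg(2r) + (5/6)M·gr.
Thus h_min = 2r + (1+k)r/2 = r(2 + 1.667/2) = 0.782 × 2.833 ≈ 2.22 m.

h_min ≈ 2.22 m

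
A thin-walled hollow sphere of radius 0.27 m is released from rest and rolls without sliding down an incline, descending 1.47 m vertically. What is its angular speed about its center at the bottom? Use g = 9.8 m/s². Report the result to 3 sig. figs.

ω ≈ 15.4 rad/s

The moment of inertia is (2/3)MR², giving k ≡ I/(MR²) = 2/3.
Since it rolls without slipping, ω = v/R and KE = ½Mv² + ½Iω² = ½(1+k)Mv² = (5/6)Mv².
Energy conservation Mgh = ½(1+k)Mv² gives v = √(2gh/(1+k)) = √(2 × 9.8 × 1.47 / 1.667) = 4.158 m/s.
Then ω = v/R = 4.158 / 0.27 ≈ 15.4 rad/s.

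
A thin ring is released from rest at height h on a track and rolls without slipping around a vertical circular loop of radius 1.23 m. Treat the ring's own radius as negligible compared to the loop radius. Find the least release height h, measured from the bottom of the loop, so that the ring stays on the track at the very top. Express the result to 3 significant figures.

The moment of inertia is MR², giving k ≡ I/(MR²) = 1.
At the top, contact is just lost when gravity alone supplies the centripetal force: Mg = Mv_top²/r, i.e. v_top² = gr.
With ω = v/R, the kinetic energy at speed v is ½(1+k)Mv² = Mv².
Energy conservation from release (height h) to the top (height 2r): Mgh = Mg(2r) + M·gr.
Thus h_min = 2r + (1+k)r/2 = r(2 + 2/2) = 1.23 × 3 ≈ 3.69 m.

h_min ≈ 3.69 m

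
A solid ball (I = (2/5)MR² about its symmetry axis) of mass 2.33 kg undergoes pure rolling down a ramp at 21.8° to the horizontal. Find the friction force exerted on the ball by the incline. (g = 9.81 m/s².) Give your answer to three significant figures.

f ≈ 2.43 N

The moment of inertia is (2/5)MR², giving k ≡ I/(MR²) = 0.4.
Newton's second law down the slope: Mg sinθ − f = Ma. The torque equation fR = Iα (with α = a/R) gives f = kMa.
Combining, a = g sinθ/(1+k) and f = kMa = kMg sinθ/(1+k).
f = 0.4 × 2.33 × 9.81 × sin21.8° / 1.4 ≈ 2.43 N.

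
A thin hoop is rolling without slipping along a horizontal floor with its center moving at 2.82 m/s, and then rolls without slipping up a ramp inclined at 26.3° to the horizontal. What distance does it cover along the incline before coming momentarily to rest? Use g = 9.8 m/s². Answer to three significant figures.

For this body I = MR², i.e. k = I/(MR²) = 1.
Pure rolling means v = ωR; then KE = ½Mv² + ½I(v/R)² = ½(1+k)Mv² = Mv².
Setting this equal to Mgh gives the vertical rise h = (1+k)v₀²/(2g) = 2×2.82²/(2×9.8) = 0.8115 m.
The distance along the slope is d = h/sinθ = 0.8115/sin26.3° ≈ 1.83 m.

d ≈ 1.83 m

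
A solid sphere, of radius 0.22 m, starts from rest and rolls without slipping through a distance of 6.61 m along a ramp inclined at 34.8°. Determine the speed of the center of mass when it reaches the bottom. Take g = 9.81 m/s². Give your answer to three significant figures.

v ≈ 7.27 m/s

For this body I = (2/5)MR², i.e. k = I/(MR²) = 0.4.
The rolling condition ω = v/R makes the rotational term ½I(v/R)² = ½kMv², so KE_total = ½(1+k)Mv² = (7/10)Mv².
The vertical drop is h = L sinθ = 6.61 × sin34.8° = 3.772 m.
Energy conservation: Mgh = (7/10)Mv², so v = √(2gh/(1+k)) = √(2 × 9.81 × 3.772 / 1.4) ≈ 7.27 m/s.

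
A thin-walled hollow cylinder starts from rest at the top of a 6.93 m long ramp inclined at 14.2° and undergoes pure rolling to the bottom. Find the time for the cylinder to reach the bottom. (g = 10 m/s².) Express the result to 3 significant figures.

For this body I = MR², i.e. k = I/(MR²) = 1.
Translational: Mg sinθ − f = Ma. Rotational about the CM: fR = Iα = kMRa, so f = kMa.
Hence a = g sinθ/(1+k) = 10×sin14.2°/2 = 1.227 m/s².
Starting from rest, L = ½at², so t = √(2L/a) = √(2×6.93/1.227) ≈ 3.36 s.

t ≈ 3.36 s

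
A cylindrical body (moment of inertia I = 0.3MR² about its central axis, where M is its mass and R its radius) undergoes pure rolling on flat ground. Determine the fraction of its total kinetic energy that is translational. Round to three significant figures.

For this body I = 0.3MR², i.e. k = I/(MR²) = 0.3.
Since ω = v/R, the translational part is ½Mv² and the rotational part is ½I(v/R)² = ½kMv²; the total is ½(1+k)Mv².
The translational fraction is therefore 1/(1+k) = 1/1.3 ≈ 0.769.

fraction ≈ 0.769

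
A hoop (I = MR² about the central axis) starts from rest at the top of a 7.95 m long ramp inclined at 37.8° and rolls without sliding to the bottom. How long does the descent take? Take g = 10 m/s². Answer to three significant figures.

The moment of inertia is MR², giving k ≡ I/(MR²) = 1.
Newton's second law down the slope: Mg sinθ − f = Ma. The torque equation fR = Iα (with α = a/R) gives f = kMa.
Hence a = g sinθ/(1+k) = 10×sin37.8°/2 = 3.065 m/s².
Starting from rest, L = ½at², so t = √(2L/a) = √(2×7.95/3.065) ≈ 2.28 s.

t ≈ 2.28 s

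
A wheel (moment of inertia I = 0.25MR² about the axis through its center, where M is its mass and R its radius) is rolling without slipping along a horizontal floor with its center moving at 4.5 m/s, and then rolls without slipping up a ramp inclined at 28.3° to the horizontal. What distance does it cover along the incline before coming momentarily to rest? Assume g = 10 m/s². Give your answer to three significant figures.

d ≈ 2.67 m

With I = 0.25MR², the ratio k = I/(MR²) is 0.25.
Rolling without slipping gives ω = v/R, so the total kinetic energy is ½Mv² + ½Iω² = ½(1+k)Mv² = (5/8)Mv².
Setting this equal to Mgh gives the vertical rise h = (1+k)v₀²/(2g) = 1.25×4.5²/(2×10) = 1.266 m.
The distance along the slope is d = h/sinθ = 1.266/sin28.3° ≈ 2.67 m.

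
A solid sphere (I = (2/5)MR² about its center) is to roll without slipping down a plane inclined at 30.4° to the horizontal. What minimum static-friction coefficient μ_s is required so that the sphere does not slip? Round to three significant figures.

The moment of inertia is (2/5)MR², giving k ≡ I/(MR²) = 0.4.
Along the incline Mg sinθ − f = Ma, and torque about the center fR = Iα = kMR²(a/R) gives f = kMa.
These give a = g sinθ/(1+k) and the required friction f = kMg sinθ/(1+k).
With N = Mg cosθ, the no-slip condition f ≤ μN gives μ_min = f/N = k tanθ/(1+k).
μ_min = 0.4 × tan30.4° / 1.4 ≈ 0.168.

μ_min ≈ 0.168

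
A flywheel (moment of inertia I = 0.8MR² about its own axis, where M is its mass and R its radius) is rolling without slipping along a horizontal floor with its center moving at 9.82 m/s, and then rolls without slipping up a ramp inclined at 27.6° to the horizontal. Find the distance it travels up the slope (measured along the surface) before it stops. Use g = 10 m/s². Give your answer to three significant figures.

d ≈ 18.7 m

With I = 0.8MR², the ratio k = I/(MR²) is 0.8.
The rolling condition ω = v/R makes the rotational term ½I(v/R)² = ½kMv², so KE_total = ½(1+k)Mv² = (9/10)Mv².
Setting this equal to Mgh gives the vertical rise h = (1+k)v₀²/(2g) = 1.8×9.82²/(2×10) = 8.679 m.
The distance along the slope is d = h/sinθ = 8.679/sin27.6° ≈ 18.7 m.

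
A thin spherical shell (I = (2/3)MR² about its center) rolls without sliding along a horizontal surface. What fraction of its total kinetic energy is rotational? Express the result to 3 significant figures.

fraction ≈ 0.400

For this body I = (2/3)MR², i.e. k = I/(MR²) = 2/3.
Since ω = v/R, the translational part is ½Mv² and the rotational part is ½I(v/R)² = ½kMv²; the total is ½(1+k)Mv².
The rotational fraction is therefore k/(1+k) = (2/3)/1.667 ≈ 0.400.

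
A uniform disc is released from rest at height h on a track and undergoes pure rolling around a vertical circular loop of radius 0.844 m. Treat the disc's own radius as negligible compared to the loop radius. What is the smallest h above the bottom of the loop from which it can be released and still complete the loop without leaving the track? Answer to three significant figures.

h_min ≈ 2.32 m

With I = (1/2)MR², the ratio k = I/(MR²) is 0.5.
At the top of the loop, the minimum-contact condition is Mg = Mv_top²/r, so v_top² = gr.
With ω = v/R, the kinetic energy at speed v is ½(1+k)Mv² = (3/4)Mv².
Energy conservation from release (height h) to the top (height 2r): Mgh = Mg(2r) + (3/4)M·gr.
Thus h_min = 2r + (1+k)r/2 = r(2 + 1.5/2) = 0.844 × 2.75 ≈ 2.32 m.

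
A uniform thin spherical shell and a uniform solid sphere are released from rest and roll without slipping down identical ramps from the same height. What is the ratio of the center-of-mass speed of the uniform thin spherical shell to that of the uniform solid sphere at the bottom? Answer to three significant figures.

Each satisfies Mgh = ½(1+k)Mv² with k = I/(MR²), so v ∝ 1/√(1+k).
For the uniform thin spherical shell k = 2/3; for the uniform solid sphere k = 0.4.
v₁/v₂ = √((1+k₂)/(1+k₁)) = √(1.4/1.667) ≈ 0.917.

v_ratio ≈ 0.917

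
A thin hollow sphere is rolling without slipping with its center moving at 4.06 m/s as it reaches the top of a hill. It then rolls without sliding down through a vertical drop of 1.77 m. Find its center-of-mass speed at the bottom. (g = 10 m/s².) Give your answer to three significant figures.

The moment of inertia is (2/3)MR², giving k ≡ I/(MR²) = 2/3.
Rolling without slipping gives ω = v/R, so the total kinetic energy is ½Mv² + ½Iω² = ½(1+k)Mv² = (5/6)Mv².
Energy conservation: (5/6)Mv₀² + Mgh = (5/6)Mv², so v² = v₀² + 2gh/(1+k).
v = √(4.06² + 2×10×1.77/1.667) = √37.72 ≈ 6.14 m/s.

v ≈ 6.14 m/s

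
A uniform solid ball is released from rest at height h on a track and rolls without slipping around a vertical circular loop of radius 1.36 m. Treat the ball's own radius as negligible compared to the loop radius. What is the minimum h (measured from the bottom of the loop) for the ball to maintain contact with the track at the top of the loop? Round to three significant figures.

h_min ≈ 3.67 m

The moment of inertia is (2/5)MR², giving k ≡ I/(MR²) = 0.4.
At the top of the loop, the minimum-contact condition is Mg = Mv_top²/r, so v_top² = gr.
With ω = v/R, the kinetic energy at speed v is ½(1+k)Mv² = (7/10)Mv².
Energy conservation from release (height h) to the top (height 2r): Mgh = Mg(2r) + (7/10)M·gr.
Thus h_min = 2r + (1+k)r/2 = r(2 + 1.4/2) = 1.36 × 2.7 ≈ 3.67 m.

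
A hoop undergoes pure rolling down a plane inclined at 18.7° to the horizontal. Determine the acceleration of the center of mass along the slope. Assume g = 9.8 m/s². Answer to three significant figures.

For this body I = MR², i.e. k = I/(MR²) = 1.
Newton's second law down the slope: Mg sinθ − f = Ma. The torque equation fR = Iα (with α = a/R) gives f = kMa.
Eliminating f: Mg sinθ = (1+k)Ma, so a = g sinθ/(1+k) = 9.8 × sin18.7° / 2 ≈ 1.57 m/s².

a ≈ 1.57 m/s²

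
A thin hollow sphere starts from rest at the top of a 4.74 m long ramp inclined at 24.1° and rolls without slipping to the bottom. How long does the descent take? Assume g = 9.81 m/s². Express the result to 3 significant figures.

With I = (2/3)MR², the ratio k = I/(MR²) is 2/3.
Along the incline Mg sinθ − f = Ma, and torque about the center fR = Iα = kMR²(a/R) gives f = kMa.
Hence a = g sinθ/(1+k) = 9.81×sin24.1°/1.667 = 2.403 m/s².
With constant a from rest, t = √(2L/a) = √(2·4.74/2.403) ≈ 1.99 s.

t ≈ 1.99 s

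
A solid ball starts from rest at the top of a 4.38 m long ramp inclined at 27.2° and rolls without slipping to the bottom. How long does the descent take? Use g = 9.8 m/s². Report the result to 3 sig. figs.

For this body I = (2/5)MR², i.e. k = I/(MR²) = 0.4.
Translational: Mg sinθ − f = Ma. Rotational about the CM: fR = Iα = kMRa, so f = kMa.
Hence a = g sinθ/(1+k) = 9.8×sin27.2°/1.4 = 3.2 m/s².
With constant a from rest, t = √(2L/a) = √(2·4.38/3.2) ≈ 1.65 s.

t ≈ 1.65 s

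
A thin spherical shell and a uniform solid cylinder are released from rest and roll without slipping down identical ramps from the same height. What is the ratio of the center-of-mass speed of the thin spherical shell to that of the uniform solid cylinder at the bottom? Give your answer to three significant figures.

Each satisfies Mgh = ½(1+k)Mv² with k = I/(MR²), so v ∝ 1/√(1+k).
For the thin spherical shell k = 2/3; for the uniform solid cylinder k = 0.5.
v₁/v₂ = √((1+k₂)/(1+k₁)) = √(1.5/1.667) ≈ 0.949.

v_ratio ≈ 0.949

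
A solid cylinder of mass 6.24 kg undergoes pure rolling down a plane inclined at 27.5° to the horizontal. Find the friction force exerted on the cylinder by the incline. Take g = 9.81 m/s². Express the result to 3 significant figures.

f ≈ 9.42 N

The moment of inertia is (1/2)MR², giving k ≡ I/(MR²) = 0.5.
Translational: Mg sinθ − f = Ma. Rotational about the CM: fR = Iα = kMRa, so f = kMa.
Combining, a = g sinθ/(1+k) and f = kMa = kMg sinθ/(1+k).
f = 0.5 × 6.24 × 9.81 × sin27.5° / 1.5 ≈ 9.42 N.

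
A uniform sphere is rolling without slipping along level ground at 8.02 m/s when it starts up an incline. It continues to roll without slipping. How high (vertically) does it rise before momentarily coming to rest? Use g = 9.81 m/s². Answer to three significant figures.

Here I = (2/5)MR², so the shape factor k = I/(MR²) = 0.4.
Pure rolling means v = ωR; then KE = ½Mv² + ½I(v/R)² = ½(1+k)Mv² = (7/10)Mv².
At the top the kinetic energy is zero, so (7/10)Mv₀² = Mgh.
Thus h = (1+k)v₀²/(2g) = 1.4 × 8.02² / (2 × 9.81) ≈ 4.59 m.

h ≈ 4.59 m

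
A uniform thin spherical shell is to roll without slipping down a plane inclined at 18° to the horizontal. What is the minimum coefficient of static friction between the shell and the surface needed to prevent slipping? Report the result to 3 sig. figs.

μ_min ≈ 0.130

With I = (2/3)MR², the ratio k = I/(MR²) is 2/3.
Translational: Mg sinθ − f = Ma. Rotational about the CM: fR = Iα = kMRa, so f = kMa.
These give a = g sinθ/(1+k) and the required friction f = kMg sinθ/(1+k).
With N = Mg cosθ, the no-slip condition f ≤ μN gives μ_min = f/N = k tanθ/(1+k).
μ_min = (2/3) × tan18° / 1.667 ≈ 0.130.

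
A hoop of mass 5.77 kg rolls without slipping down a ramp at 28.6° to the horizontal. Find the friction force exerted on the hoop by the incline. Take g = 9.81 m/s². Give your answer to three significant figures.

f ≈ 13.5 N

For this body I = MR², i.e. k = I/(MR²) = 1.
Newton's second law down the slope: Mg sinθ − f = Ma. The torque equation fR = Iα (with α = a/R) gives f = kMa.
Combining, a = g sinθ/(1+k) and f = kMa = kMg sinθ/(1+k).
f = 1 × 5.77 × 9.81 × sin28.6° / 2 ≈ 13.5 N.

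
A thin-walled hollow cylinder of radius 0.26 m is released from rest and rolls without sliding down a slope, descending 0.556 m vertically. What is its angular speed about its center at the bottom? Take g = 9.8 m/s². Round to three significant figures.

ω ≈ 8.98 rad/s

For this body I = MR², i.e. k = I/(MR²) = 1.
The rolling condition ω = v/R makes the rotational term ½I(v/R)² = ½kMv², so KE_total = ½(1+k)Mv² = Mv².
Energy conservation Mgh = ½(1+k)Mv² gives v = √(2gh/(1+k)) = √(2 × 9.8 × 0.556 / 2) = 2.334 m/s.
Then ω = v/R = 2.334 / 0.26 ≈ 8.98 rad/s.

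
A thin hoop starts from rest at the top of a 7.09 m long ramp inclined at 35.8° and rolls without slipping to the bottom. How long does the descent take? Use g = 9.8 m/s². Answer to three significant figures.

Here I = MR², so the shape factor k = I/(MR²) = 1.
Along the incline Mg sinθ − f = Ma, and torque about the center fR = Iα = kMR²(a/R) gives f = kMa.
Hence a = g sinθ/(1+k) = 9.8×sin35.8°/2 = 2.866 m/s².
With constant a from rest, t = √(2L/a) = √(2·7.09/2.866) ≈ 2.22 s.

t ≈ 2.22 s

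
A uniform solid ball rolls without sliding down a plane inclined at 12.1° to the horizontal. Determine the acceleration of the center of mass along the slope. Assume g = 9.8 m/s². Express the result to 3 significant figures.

With I = (2/5)MR², the ratio k = I/(MR²) is 0.4.
Along the incline Mg sinθ − f = Ma, and torque about the center fR = Iα = kMR²(a/R) gives f = kMa.
Eliminating f: Mg sinθ = (1+k)Ma, so a = g sinθ/(1+k) = 9.8 × sin12.1° / 1.4 ≈ 1.47 m/s².

a ≈ 1.47 m/s²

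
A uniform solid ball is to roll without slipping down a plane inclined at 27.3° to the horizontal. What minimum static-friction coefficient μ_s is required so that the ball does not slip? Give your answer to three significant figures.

For this body I = (2/5)MR², i.e. k = I/(MR²) = 0.4.
Along the incline Mg sinθ − f = Ma, and torque about the center fR = Iα = kMR²(a/R) gives f = kMa.
These give a = g sinθ/(1+k) and the required friction f = kMg sinθ/(1+k).
With N = Mg cosθ, the no-slip condition f ≤ μN gives μ_min = f/N = k tanθ/(1+k).
μ_min = 0.4 × tan27.3° / 1.4 ≈ 0.147.

μ_min ≈ 0.147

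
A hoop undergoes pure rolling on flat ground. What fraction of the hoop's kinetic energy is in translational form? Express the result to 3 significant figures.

For this body I = MR², i.e. k = I/(MR²) = 1.
With ω = v/R, KE_trans = ½Mv² and KE_rot = ½Iω² = ½kMv², so KE_total = ½(1+k)Mv².
The translational fraction is therefore 1/(1+k) = 1/2 ≈ 0.500.

fraction ≈ 0.500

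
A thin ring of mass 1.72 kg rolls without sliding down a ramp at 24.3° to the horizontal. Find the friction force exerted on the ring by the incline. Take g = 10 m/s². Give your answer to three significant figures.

The moment of inertia is MR², giving k ≡ I/(MR²) = 1.
Along the incline Mg sinθ − f = Ma, and torque about the center fR = Iα = kMR²(a/R) gives f = kMa.
Combining, a = g sinθ/(1+k) and f = kMa = kMg sinθ/(1+k).
f = 1 × 1.72 × 10 × sin24.3° / 2 ≈ 3.54 N.

f ≈ 3.54 N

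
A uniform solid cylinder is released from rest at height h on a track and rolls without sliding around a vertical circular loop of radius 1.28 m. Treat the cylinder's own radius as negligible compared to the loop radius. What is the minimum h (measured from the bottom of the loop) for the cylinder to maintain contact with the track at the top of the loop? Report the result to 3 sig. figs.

With I = (1/2)MR², the ratio k = I/(MR²) is 0.5.
At the top of the loop, the minimum-contact condition is Mg = Mv_top²/r, so v_top² = gr.
With ω = v/R, the kinetic energy at speed v is ½(1+k)Mv² = (3/4)Mv².
Energy conservation from release (height h) to the top (height 2r): Mgh = Mg(2r) + (3/4)M·gr.
Thus h_min = 2r + (1+k)r/2 = r(2 + 1.5/2) = 1.28 × 2.75 ≈ 3.52 m.

h_min ≈ 3.52 m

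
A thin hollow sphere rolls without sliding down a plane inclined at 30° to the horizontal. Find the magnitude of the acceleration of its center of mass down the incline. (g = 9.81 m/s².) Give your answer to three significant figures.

The moment of inertia is (2/3)MR², giving k ≡ I/(MR²) = 2/3.
Translational: Mg sinθ − f = Ma. Rotational about the CM: fR = Iα = kMRa, so f = kMa.
Eliminating f: Mg sinθ = (1+k)Ma, so a = g sinθ/(1+k) = 9.81 × sin30° / 1.667 ≈ 2.94 m/s².

a ≈ 2.94 m/s²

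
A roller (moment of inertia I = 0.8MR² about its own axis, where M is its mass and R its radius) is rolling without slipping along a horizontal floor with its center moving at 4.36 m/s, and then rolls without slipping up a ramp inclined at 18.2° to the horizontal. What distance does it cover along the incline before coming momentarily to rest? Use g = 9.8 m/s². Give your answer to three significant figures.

For this body I = 0.8MR², i.e. k = I/(MR²) = 0.8.
Since it rolls without slipping, ω = v/R and KE = ½Mv² + ½Iω² = ½(1+k)Mv² = (9/10)Mv².
Setting this equal to Mgh gives the vertical rise h = (1+k)v₀²/(2g) = 1.8×4.36²/(2×9.8) = 1.746 m.
The distance along the slope is d = h/sinθ = 1.746/sin18.2° ≈ 5.59 m.

d ≈ 5.59 m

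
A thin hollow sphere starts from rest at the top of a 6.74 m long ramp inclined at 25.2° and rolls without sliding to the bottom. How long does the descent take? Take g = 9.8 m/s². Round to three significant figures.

With I = (2/3)MR², the ratio k = I/(MR²) is 2/3.
Translational: Mg sinθ − f = Ma. Rotational about the CM: fR = Iα = kMRa, so f = kMa.
Hence a = g sinθ/(1+k) = 9.8×sin25.2°/1.667 = 2.504 m/s².
Starting from rest, L = ½at², so t = √(2L/a) = √(2×6.74/2.504) ≈ 2.32 s.

t ≈ 2.32 s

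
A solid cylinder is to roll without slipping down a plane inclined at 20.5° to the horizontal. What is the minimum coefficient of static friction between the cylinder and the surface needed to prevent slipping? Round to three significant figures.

For this body I = (1/2)MR², i.e. k = I/(MR²) = 0.5.
Translational: Mg sinθ − f = Ma. Rotational about the CM: fR = Iα = kMRa, so f = kMa.
These give a = g sinθ/(1+k) and the required friction f = kMg sinθ/(1+k).
The normal force is N = Mg cosθ, so μ_min = f/N = k tanθ/(1+k).
μ_min = 0.5 × tan20.5° / 1.5 ≈ 0.125.

μ_min ≈ 0.125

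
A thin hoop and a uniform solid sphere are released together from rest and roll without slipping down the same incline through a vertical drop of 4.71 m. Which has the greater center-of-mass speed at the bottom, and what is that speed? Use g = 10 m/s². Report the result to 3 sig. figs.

For rolling without slipping, Mgh = ½(1+k)Mv² where k = I/(MR²), so v = √(2gh/(1+k)).
Thin hoop: k = 1, giving v = √(2×10×4.71/2) = 6.863 m/s.
Uniform solid sphere: k = 0.4, giving v = √(2×10×4.71/1.4) = 8.203 m/s.
The smaller k wins: the uniform solid sphere, at ≈ 8.20 m/s.

the uniform solid sphere, at v ≈ 8.20 m/s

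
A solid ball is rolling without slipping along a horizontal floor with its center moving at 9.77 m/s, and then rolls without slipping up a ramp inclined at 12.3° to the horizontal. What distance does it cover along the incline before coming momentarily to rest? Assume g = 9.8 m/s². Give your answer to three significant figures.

The moment of inertia is (2/5)MR², giving k ≡ I/(MR²) = 0.4.
The rolling condition ω = v/R makes the rotational term ½I(v/R)² = ½kMv², so KE_total = ½(1+k)Mv² = (7/10)Mv².
Setting this equal to Mgh gives the vertical rise h = (1+k)v₀²/(2g) = 1.4×9.77²/(2×9.8) = 6.818 m.
Along the incline, d = h/sinθ = 6.818/sin12.3° ≈ 32.0 m.

d ≈ 32.0 m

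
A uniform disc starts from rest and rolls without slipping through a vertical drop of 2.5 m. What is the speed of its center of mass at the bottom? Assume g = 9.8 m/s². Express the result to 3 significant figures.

With I = (1/2)MR², the ratio k = I/(MR²) is 0.5.
The rolling condition ω = v/R makes the rotational term ½I(v/R)² = ½kMv², so KE_total = ½(1+k)Mv² = (3/4)Mv².
Energy conservation: Mgh = (3/4)Mv², so v = √(2gh/(1+k)) = √(2 × 9.8 × 2.5 / 1.5) ≈ 5.72 m/s.

v ≈ 5.72 m/s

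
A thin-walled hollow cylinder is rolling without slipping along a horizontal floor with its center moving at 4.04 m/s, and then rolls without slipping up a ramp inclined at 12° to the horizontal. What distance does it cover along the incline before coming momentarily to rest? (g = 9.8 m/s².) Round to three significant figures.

d ≈ 8.01 m

Here I = MR², so the shape factor k = I/(MR²) = 1.
The rolling condition ω = v/R makes the rotational term ½I(v/R)² = ½kMv², so KE_total = ½(1+k)Mv² = Mv².
Setting this equal to Mgh gives the vertical rise h = (1+k)v₀²/(2g) = 2×4.04²/(2×9.8) = 1.665 m.
The distance along the slope is d = h/sinθ = 1.665/sin12° ≈ 8.01 m.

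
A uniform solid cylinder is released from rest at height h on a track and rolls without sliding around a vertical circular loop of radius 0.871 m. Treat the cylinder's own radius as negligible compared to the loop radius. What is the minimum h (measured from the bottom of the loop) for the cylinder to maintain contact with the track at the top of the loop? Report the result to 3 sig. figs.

h_min ≈ 2.40 m

For this body I = (1/2)MR², i.e. k = I/(MR²) = 0.5.
At the top of the loop, the minimum-contact condition is Mg = Mv_top²/r, so v_top² = gr.
With ω = v/R, the kinetic energy at speed v is ½(1+k)Mv² = (3/4)Mv².
Energy conservation from release (height h) to the top (height 2r): Mgh = Mg(2r) + (3/4)M·gr.
Thus h_min = 2r + (1+k)r/2 = r(2 + 1.5/2) = 0.871 × 2.75 ≈ 2.40 m.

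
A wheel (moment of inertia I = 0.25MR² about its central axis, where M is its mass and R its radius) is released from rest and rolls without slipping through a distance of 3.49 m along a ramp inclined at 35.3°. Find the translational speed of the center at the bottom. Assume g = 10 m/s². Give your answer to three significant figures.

Here I = 0.25MR², so the shape factor k = I/(MR²) = 0.25.
Since it rolls without slipping, ω = v/R and KE = ½Mv² + ½Iω² = ½(1+k)Mv² = (5/8)Mv².
The vertical drop is h = L sinθ = 3.49 × sin35.3° = 2.017 m.
Energy conservation: Mgh = (5/8)Mv², so v = √(2gh/(1+k)) = √(2 × 10 × 2.017 / 1.25) ≈ 5.68 m/s.

v ≈ 5.68 m/s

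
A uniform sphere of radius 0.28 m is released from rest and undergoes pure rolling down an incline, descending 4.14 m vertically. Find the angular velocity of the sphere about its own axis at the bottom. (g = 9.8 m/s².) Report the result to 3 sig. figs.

ω ≈ 27.2 rad/s

With I = (2/5)MR², the ratio k = I/(MR²) is 0.4.
Pure rolling means v = ωR; then KE = ½Mv² + ½I(v/R)² = ½(1+k)Mv² = (7/10)Mv².
Energy conservation Mgh = ½(1+k)Mv² gives v = √(2gh/(1+k)) = √(2 × 9.8 × 4.14 / 1.4) = 7.613 m/s.
Then ω = v/R = 7.613 / 0.28 ≈ 27.2 rad/s.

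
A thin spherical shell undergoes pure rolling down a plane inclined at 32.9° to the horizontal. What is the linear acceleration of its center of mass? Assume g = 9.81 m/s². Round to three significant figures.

For this body I = (2/3)MR², i.e. k = I/(MR²) = 2/3.
Newton's second law down the slope: Mg sinθ − f = Ma. The torque equation fR = Iα (with α = a/R) gives f = kMa.
Eliminating f: Mg sinθ = (1+k)Ma, so a = g sinθ/(1+k) = 9.81 × sin32.9° / 1.667 ≈ 3.20 m/s².

a ≈ 3.20 m/s²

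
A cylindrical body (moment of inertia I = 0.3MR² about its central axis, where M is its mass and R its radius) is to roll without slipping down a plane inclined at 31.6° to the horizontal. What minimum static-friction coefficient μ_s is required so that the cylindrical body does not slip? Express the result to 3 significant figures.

Here I = 0.3MR², so the shape factor k = I/(MR²) = 0.3.
Along the incline Mg sinθ − f = Ma, and torque about the center fR = Iα = kMR²(a/R) gives f = kMa.
These give a = g sinθ/(1+k) and the required friction f = kMg sinθ/(1+k).
With N = Mg cosθ, the no-slip condition f ≤ μN gives μ_min = f/N = k tanθ/(1+k).
μ_min = 0.3 × tan31.6° / 1.3 ≈ 0.142.

μ_min ≈ 0.142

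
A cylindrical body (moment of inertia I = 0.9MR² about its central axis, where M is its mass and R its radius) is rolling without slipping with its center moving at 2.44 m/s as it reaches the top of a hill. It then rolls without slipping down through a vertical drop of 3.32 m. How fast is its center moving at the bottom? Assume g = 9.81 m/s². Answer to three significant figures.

v ≈ 6.34 m/s

For this body I = 0.9MR², i.e. k = I/(MR²) = 0.9.
Pure rolling means v = ωR; then KE = ½Mv² + ½I(v/R)² = ½(1+k)Mv² = (19/20)Mv².
Energy conservation: (19/20)Mv₀² + Mgh = (19/20)Mv², so v² = v₀² + 2gh/(1+k).
v = √(2.44² + 2×9.81×3.32/1.9) = √40.24 ≈ 6.34 m/s.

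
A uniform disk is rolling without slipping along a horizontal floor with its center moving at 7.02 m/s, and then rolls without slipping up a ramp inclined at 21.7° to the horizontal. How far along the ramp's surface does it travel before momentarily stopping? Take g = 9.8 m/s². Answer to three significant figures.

Here I = (1/2)MR², so the shape factor k = I/(MR²) = 0.5.
Rolling without slipping gives ω = v/R, so the total kinetic energy is ½Mv² + ½Iω² = ½(1+k)Mv² = (3/4)Mv².
Setting this equal to Mgh gives the vertical rise h = (1+k)v₀²/(2g) = 1.5×7.02²/(2×9.8) = 3.771 m.
The distance along the slope is d = h/sinθ = 3.771/sin21.7° ≈ 10.2 m.

d ≈ 10.2 m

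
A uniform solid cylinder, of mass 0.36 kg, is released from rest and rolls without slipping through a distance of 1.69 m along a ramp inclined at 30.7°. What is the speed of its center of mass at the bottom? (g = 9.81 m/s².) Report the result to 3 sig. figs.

Here I = (1/2)MR², so the shape factor k = I/(MR²) = 0.5.
Since it rolls without slipping, ω = v/R and KE = ½Mv² + ½Iω² = ½(1+k)Mv² = (3/4)Mv².
The vertical drop is h = L sinθ = 1.69 × sin30.7° = 0.8628 m.
Setting Mgh = (3/4)Mv² gives v = √(2gh/(1+k)) = √(2·9.81·0.8628/1.5) ≈ 3.36 m/s.

v ≈ 3.36 m/s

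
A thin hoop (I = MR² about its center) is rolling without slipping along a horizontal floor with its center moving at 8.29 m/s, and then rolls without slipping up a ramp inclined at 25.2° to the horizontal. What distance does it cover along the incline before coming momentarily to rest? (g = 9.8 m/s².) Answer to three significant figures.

For this body I = MR², i.e. k = I/(MR²) = 1.
Pure rolling means v = ωR; then KE = ½Mv² + ½I(v/R)² = ½(1+k)Mv² = Mv².
Setting this equal to Mgh gives the vertical rise h = (1+k)v₀²/(2g) = 2×8.29²/(2×9.8) = 7.013 m.
Along the incline, d = h/sinθ = 7.013/sin25.2° ≈ 16.5 m.

d ≈ 16.5 m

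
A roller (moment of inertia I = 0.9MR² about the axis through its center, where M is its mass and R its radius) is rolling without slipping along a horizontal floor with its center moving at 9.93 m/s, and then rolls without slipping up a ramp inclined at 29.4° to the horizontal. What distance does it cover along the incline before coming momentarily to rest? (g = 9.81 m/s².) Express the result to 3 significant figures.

For this body I = 0.9MR², i.e. k = I/(MR²) = 0.9.
Since it rolls without slipping, ω = v/R and KE = ½Mv² + ½Iω² = ½(1+k)Mv² = (19/20)Mv².
Setting this equal to Mgh gives the vertical rise h = (1+k)v₀²/(2g) = 1.9×9.93²/(2×9.81) = 9.549 m.
Along the incline, d = h/sinθ = 9.549/sin29.4° ≈ 19.5 m.

d ≈ 19.5 m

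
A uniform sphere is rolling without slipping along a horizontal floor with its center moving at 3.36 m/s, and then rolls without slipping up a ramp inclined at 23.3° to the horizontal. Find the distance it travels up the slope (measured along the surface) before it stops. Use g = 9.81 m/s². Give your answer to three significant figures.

For this body I = (2/5)MR², i.e. k = I/(MR²) = 0.4.
Rolling without slipping gives ω = v/R, so the total kinetic energy is ½Mv² + ½Iω² = ½(1+k)Mv² = (7/10)Mv².
Setting this equal to Mgh gives the vertical rise h = (1+k)v₀²/(2g) = 1.4×3.36²/(2×9.81) = 0.8056 m.
Along the incline, d = h/sinθ = 0.8056/sin23.3° ≈ 2.04 m.

d ≈ 2.04 m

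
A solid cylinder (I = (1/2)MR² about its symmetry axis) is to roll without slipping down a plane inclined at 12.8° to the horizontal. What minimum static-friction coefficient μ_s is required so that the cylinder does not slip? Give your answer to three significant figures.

μ_min ≈ 0.0757

For this body I = (1/2)MR², i.e. k = I/(MR²) = 0.5.
Translational: Mg sinθ − f = Ma. Rotational about the CM: fR = Iα = kMRa, so f = kMa.
These give a = g sinθ/(1+k) and the required friction f = kMg sinθ/(1+k).
With N = Mg cosθ, the no-slip condition f ≤ μN gives μ_min = f/N = k tanθ/(1+k).
μ_min = 0.5 × tan12.8° / 1.5 ≈ 0.0757.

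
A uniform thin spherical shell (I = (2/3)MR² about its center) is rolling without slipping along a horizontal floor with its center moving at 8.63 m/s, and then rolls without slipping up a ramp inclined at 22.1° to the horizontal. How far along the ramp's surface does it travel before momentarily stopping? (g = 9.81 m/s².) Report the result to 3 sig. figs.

d ≈ 16.8 m

With I = (2/3)MR², the ratio k = I/(MR²) is 2/3.
Since it rolls without slipping, ω = v/R and KE = ½Mv² + ½Iω² = ½(1+k)Mv² = (5/6)Mv².
Setting this equal to Mgh gives the vertical rise h = (1+k)v₀²/(2g) = 1.667×8.63²/(2×9.81) = 6.327 m.
The distance along the slope is d = h/sinθ = 6.327/sin22.1° ≈ 16.8 m.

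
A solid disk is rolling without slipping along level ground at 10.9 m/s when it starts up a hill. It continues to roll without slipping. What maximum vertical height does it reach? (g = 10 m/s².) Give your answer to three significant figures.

h ≈ 8.91 m

For this body I = (1/2)MR², i.e. k = I/(MR²) = 0.5.
Pure rolling means v = ωR; then KE = ½Mv² + ½I(v/R)² = ½(1+k)Mv² = (3/4)Mv².
All of this converts to potential energy at the highest point: (3/4)Mv₀² = Mgh.
Thus h = (1+k)v₀²/(2g) = 1.5 × 10.9² / (2 × 10) ≈ 8.91 m.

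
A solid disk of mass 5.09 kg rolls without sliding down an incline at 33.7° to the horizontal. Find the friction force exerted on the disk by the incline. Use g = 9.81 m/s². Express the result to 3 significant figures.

The moment of inertia is (1/2)MR², giving k ≡ I/(MR²) = 0.5.
Along the incline Mg sinθ − f = Ma, and torque about the center fR = Iα = kMR²(a/R) gives f = kMa.
Combining, a = g sinθ/(1+k) and f = kMa = kMg sinθ/(1+k).
f = 0.5 × 5.09 × 9.81 × sin33.7° / 1.5 ≈ 9.23 N.

f ≈ 9.23 N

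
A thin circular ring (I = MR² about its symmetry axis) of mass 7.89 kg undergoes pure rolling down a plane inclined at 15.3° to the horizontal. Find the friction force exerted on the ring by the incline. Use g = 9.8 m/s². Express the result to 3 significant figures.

The moment of inertia is MR², giving k ≡ I/(MR²) = 1.
Along the incline Mg sinθ − f = Ma, and torque about the center fR = Iα = kMR²(a/R) gives f = kMa.
Combining, a = g sinθ/(1+k) and f = kMa = kMg sinθ/(1+k).
f = 1 × 7.89 × 9.8 × sin15.3° / 2 ≈ 10.2 N.

f ≈ 10.2 N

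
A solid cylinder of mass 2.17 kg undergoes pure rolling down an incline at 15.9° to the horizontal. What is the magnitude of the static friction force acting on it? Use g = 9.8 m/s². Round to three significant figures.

For this body I = (1/2)MR², i.e. k = I/(MR²) = 0.5.
Along the incline Mg sinθ − f = Ma, and torque about the center fR = Iα = kMR²(a/R) gives f = kMa.
Combining, a = g sinθ/(1+k) and f = kMa = kMg sinθ/(1+k).
f = 0.5 × 2.17 × 9.8 × sin15.9° / 1.5 ≈ 1.94 N.

f ≈ 1.94 N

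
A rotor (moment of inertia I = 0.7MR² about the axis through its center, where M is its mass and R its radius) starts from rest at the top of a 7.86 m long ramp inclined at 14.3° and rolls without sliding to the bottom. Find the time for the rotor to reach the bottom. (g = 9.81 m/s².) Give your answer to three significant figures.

For this body I = 0.7MR², i.e. k = I/(MR²) = 0.7.
Along the incline Mg sinθ − f = Ma, and torque about the center fR = Iα = kMR²(a/R) gives f = kMa.
Hence a = g sinθ/(1+k) = 9.81×sin14.3°/1.7 = 1.425 m/s².
With constant a from rest, t = √(2L/a) = √(2·7.86/1.425) ≈ 3.32 s.

t ≈ 3.32 s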